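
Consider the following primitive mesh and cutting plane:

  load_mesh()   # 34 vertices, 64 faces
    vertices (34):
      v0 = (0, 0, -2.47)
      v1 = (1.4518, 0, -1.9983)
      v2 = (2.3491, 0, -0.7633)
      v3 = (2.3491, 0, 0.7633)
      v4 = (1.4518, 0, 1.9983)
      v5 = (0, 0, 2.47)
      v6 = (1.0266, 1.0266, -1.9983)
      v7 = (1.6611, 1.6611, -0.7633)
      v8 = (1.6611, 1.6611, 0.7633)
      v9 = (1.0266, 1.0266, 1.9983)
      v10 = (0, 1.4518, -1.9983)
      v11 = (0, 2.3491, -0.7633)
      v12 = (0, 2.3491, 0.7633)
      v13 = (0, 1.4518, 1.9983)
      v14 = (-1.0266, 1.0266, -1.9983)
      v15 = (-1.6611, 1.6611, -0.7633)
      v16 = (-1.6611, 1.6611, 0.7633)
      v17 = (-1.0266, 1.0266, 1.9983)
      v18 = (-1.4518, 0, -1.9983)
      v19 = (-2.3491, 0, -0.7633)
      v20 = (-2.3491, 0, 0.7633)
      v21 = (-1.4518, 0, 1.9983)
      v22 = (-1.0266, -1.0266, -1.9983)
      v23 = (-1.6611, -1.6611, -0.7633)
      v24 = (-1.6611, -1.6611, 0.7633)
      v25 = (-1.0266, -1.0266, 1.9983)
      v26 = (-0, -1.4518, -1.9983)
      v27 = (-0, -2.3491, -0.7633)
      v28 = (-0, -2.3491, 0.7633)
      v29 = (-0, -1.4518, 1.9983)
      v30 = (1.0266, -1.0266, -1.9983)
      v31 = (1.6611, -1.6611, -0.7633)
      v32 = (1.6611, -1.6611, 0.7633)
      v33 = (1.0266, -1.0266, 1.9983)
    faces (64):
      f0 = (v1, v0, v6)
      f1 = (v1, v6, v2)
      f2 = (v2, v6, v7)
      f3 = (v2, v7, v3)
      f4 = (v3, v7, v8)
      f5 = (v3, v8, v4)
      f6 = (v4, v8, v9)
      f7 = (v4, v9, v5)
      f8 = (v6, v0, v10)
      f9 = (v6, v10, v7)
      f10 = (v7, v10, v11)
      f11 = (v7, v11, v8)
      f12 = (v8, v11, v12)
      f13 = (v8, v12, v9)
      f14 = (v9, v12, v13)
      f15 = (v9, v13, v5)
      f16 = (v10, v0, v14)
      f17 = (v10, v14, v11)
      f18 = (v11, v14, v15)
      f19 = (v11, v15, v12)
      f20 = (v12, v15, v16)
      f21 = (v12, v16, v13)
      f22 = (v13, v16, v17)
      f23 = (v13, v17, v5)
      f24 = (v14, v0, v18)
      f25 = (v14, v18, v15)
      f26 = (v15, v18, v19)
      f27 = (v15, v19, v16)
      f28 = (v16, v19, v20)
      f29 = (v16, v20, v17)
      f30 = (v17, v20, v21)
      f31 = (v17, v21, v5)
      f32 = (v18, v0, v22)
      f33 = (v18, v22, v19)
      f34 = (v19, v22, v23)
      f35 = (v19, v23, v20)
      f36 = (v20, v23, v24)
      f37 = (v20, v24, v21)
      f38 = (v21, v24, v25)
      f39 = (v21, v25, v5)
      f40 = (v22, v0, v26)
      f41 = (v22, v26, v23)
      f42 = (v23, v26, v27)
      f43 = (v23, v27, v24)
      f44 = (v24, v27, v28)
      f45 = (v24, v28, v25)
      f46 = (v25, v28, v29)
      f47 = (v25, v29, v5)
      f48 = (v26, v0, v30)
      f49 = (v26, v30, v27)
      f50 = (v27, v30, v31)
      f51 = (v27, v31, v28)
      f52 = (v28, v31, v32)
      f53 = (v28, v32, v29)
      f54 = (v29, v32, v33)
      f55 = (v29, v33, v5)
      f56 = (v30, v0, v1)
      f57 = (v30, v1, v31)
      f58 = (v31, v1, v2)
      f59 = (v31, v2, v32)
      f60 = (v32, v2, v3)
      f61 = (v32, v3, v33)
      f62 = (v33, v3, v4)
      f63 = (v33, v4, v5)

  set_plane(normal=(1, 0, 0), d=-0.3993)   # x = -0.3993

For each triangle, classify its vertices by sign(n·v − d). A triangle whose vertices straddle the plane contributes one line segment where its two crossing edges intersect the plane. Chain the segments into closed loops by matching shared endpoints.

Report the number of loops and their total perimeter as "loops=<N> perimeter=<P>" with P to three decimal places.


loops=1 perimeter=14.502

Straddling triangles (20 of 64):
  (v10,v0,v14) [++-] → (-0.3993, 0.3993, -2.28653)–(-0.3993, 1.28642, -1.9983)  len=0.9328
  (v10,v14,v11) [+-+] → (-0.3993, 1.28642, -1.9983)–(-0.3993, 1.83471, -1.24366)  len=0.9328
  (v11,v14,v15) [+--] → (-0.3993, 1.83471, -1.24366)–(-0.3993, 2.18372, -0.7633)  len=0.5938
  (v11,v15,v12) [+-+] → (-0.3993, 2.18372, -0.7633)–(-0.3993, 2.18372, 0.396331)  len=1.1596
  (v12,v15,v16) [+--] → (-0.3993, 2.18372, 0.396331)–(-0.3993, 2.18372, 0.7633)  len=0.3670
  (v12,v16,v13) [+-+] → (-0.3993, 2.18372, 0.7633)–(-0.3993, 1.50211, 1.70143)  len=1.1596
  (v13,v16,v17) [+--] → (-0.3993, 1.50211, 1.70143)–(-0.3993, 1.28642, 1.9983)  len=0.3670
  (v13,v17,v5) [+-+] → (-0.3993, 1.28642, 1.9983)–(-0.3993, 0.3993, 2.28653)  len=0.9328
  (v14,v0,v18) [-+-] → (-0.3993, 0.3993, -2.28653)–(-0.3993, 0, -2.34026)  len=0.4029
  (v17,v21,v5) [--+] → (-0.3993, 0, 2.34026)–(-0.3993, 0.3993, 2.28653)  len=0.4029
  (v18,v0,v22) [-+-] → (-0.3993, 0, -2.34026)–(-0.3993, -0.3993, -2.28653)  len=0.4029
  (v21,v25,v5) [--+] → (-0.3993, -0.3993, 2.28653)–(-0.3993, 0, 2.34026)  len=0.4029
  (v22,v0,v26) [-++] → (-0.3993, -0.3993, -2.28653)–(-0.3993, -1.28642, -1.9983)  len=0.9328
  (v22,v26,v23) [-+-] → (-0.3993, -1.28642, -1.9983)–(-0.3993, -1.50211, -1.70143)  len=0.3670
  (v23,v26,v27) [-++] → (-0.3993, -1.50211, -1.70143)–(-0.3993, -2.18372, -0.7633)  len=1.1596
  (v23,v27,v24) [-+-] → (-0.3993, -2.18372, -0.7633)–(-0.3993, -2.18372, -0.396331)  len=0.3670
  (v24,v27,v28) [-++] → (-0.3993, -2.18372, -0.396331)–(-0.3993, -2.18372, 0.7633)  len=1.1596
  (v24,v28,v25) [-+-] → (-0.3993, -2.18372, 0.7633)–(-0.3993, -1.83471, 1.24366)  len=0.5938
  (v25,v28,v29) [-++] → (-0.3993, -1.83471, 1.24366)–(-0.3993, -1.28642, 1.9983)  len=0.9328
  (v25,v29,v5) [-++] → (-0.3993, -1.28642, 1.9983)–(-0.3993, -0.3993, 2.28653)  len=0.9328

Chained into 1 loop(s):
  loop 1: 20 segments, perimeter = 14.5021
Total perimeter = 14.502


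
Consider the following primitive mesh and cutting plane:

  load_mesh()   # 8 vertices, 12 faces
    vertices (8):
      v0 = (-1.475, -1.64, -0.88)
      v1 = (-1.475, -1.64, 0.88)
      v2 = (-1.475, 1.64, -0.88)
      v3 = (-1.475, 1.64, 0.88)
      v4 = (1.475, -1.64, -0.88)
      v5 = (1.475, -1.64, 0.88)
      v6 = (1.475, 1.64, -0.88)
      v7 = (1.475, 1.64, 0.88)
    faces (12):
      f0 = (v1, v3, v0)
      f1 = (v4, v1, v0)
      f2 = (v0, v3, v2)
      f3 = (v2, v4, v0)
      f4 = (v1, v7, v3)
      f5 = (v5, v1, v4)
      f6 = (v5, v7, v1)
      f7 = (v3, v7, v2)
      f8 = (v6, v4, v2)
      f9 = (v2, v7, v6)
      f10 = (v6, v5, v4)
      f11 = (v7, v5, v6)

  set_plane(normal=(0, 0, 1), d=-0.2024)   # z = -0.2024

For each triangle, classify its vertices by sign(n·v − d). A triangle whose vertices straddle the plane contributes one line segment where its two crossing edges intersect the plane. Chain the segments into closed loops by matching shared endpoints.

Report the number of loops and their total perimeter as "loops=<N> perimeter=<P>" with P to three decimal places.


loops=1 perimeter=12.460

Straddling triangles (8 of 12):
  (v1,v3,v0) [++-] → (-1.475, -0.3772, -0.2024)–(-1.475, -1.64, -0.2024)  len=1.2628
  (v4,v1,v0) [-+-] → (0.33925, -1.64, -0.2024)–(-1.475, -1.64, -0.2024)  len=1.8143
  (v0,v3,v2) [-+-] → (-1.475, -0.3772, -0.2024)–(-1.475, 1.64, -0.2024)  len=2.0172
  (v5,v1,v4) [++-] → (0.33925, -1.64, -0.2024)–(1.475, -1.64, -0.2024)  len=1.1358
  (v3,v7,v2) [++-] → (-0.33925, 1.64, -0.2024)–(-1.475, 1.64, -0.2024)  len=1.1358
  (v2,v7,v6) [-+-] → (-0.33925, 1.64, -0.2024)–(1.475, 1.64, -0.2024)  len=1.8143
  (v6,v5,v4) [-+-] → (1.475, 0.3772, -0.2024)–(1.475, -1.64, -0.2024)  len=2.0172
  (v7,v5,v6) [++-] → (1.475, 0.3772, -0.2024)–(1.475, 1.64, -0.2024)  len=1.2628

Chained into 1 loop(s):
  loop 1: 8 segments, perimeter = 12.4600
Total perimeter = 12.460


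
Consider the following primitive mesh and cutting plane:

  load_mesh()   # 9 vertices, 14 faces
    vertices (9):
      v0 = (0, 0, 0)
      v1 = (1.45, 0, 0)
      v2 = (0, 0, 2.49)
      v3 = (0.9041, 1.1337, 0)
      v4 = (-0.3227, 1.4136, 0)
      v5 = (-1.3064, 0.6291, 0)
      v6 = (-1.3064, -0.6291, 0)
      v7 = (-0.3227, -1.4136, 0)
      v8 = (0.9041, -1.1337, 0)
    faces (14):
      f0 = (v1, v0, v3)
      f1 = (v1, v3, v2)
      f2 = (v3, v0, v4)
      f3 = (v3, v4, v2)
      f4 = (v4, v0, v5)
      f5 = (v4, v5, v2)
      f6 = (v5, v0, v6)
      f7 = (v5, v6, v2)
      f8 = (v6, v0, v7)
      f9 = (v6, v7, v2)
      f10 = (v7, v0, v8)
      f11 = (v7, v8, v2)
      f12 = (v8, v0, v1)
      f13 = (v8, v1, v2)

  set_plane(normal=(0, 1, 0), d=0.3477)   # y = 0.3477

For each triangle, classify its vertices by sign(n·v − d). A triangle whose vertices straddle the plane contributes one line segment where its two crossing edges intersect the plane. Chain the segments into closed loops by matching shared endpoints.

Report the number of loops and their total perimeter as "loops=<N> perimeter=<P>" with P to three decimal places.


Straddling triangles (8 of 14):
  (v1,v0,v3) [--+] → (0.277283, 0.3477, 0)–(1.28258, 0.3477, 0)  len=1.0053
  (v1,v3,v2) [-+-] → (1.28258, 0.3477, 0)–(0.277283, 0.3477, 1.72633)  len=1.9977
  (v3,v0,v4) [+-+] → (0.277283, 0.3477, 0)–(-0.0793738, 0.3477, 0)  len=0.3567
  (v3,v4,v2) [++-] → (-0.0793738, 0.3477, 1.87754)–(0.277283, 0.3477, 1.72633)  len=0.3874
  (v4,v0,v5) [+-+] → (-0.0793738, 0.3477, 0)–(-0.72204, 0.3477, 0)  len=0.6427
  (v4,v5,v2) [++-] → (-0.72204, 0.3477, 1.11379)–(-0.0793738, 0.3477, 1.87754)  len=0.9982
  (v5,v0,v6) [+--] → (-0.72204, 0.3477, 0)–(-1.3064, 0.3477, 0)  len=0.5844
  (v5,v6,v2) [+--] → (-1.3064, 0.3477, 0)–(-0.72204, 0.3477, 1.11379)  len=1.2578

Chained into 1 loop(s):
  loop 1: 8 segments, perimeter = 7.2300
Total perimeter = 7.230

loops=1 perimeter=7.230


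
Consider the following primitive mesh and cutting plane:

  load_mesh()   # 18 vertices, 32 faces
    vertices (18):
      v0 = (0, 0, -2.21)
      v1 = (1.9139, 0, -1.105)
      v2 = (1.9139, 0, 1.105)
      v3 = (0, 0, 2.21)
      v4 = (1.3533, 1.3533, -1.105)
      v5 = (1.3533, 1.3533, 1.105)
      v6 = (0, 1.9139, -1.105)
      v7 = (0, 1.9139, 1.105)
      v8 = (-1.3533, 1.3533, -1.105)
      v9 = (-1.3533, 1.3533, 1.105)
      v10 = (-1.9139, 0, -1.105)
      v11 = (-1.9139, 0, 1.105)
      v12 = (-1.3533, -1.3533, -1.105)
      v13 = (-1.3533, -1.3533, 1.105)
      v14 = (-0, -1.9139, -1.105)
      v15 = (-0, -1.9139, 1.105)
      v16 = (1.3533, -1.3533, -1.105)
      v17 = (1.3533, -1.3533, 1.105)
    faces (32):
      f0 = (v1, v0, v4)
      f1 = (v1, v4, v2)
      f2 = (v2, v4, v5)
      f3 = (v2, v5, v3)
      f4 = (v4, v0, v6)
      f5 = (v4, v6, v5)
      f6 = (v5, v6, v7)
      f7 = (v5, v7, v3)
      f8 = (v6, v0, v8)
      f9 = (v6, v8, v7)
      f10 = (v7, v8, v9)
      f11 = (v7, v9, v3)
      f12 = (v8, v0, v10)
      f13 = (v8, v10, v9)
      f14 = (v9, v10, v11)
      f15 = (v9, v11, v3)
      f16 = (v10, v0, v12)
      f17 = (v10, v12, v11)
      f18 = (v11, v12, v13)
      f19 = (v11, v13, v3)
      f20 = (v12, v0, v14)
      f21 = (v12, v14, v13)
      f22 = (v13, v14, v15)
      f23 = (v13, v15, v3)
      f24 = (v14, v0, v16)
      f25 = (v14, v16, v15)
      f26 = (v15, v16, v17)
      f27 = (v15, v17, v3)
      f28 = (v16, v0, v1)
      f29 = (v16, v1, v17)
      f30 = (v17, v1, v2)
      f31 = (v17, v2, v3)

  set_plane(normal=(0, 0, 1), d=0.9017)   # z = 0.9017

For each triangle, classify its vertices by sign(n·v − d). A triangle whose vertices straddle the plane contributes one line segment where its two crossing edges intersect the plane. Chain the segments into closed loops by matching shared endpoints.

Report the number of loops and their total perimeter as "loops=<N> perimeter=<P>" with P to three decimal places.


loops=1 perimeter=11.719

Straddling triangles (16 of 32):
  (v1,v4,v2) [--+] → (1.86233, 0.124491, 0.9017)–(1.9139, 0, 0.9017)  len=0.1348
  (v2,v4,v5) [+-+] → (1.86233, 0.124491, 0.9017)–(1.3533, 1.3533, 0.9017)  len=1.3301
  (v4,v6,v5) [--+] → (1.22881, 1.40487, 0.9017)–(1.3533, 1.3533, 0.9017)  len=0.1348
  (v5,v6,v7) [+-+] → (1.22881, 1.40487, 0.9017)–(0, 1.9139, 0.9017)  len=1.3301
  (v6,v8,v7) [--+] → (-0.124491, 1.86233, 0.9017)–(0, 1.9139, 0.9017)  len=0.1348
  (v7,v8,v9) [+-+] → (-0.124491, 1.86233, 0.9017)–(-1.3533, 1.3533, 0.9017)  len=1.3301
  (v8,v10,v9) [--+] → (-1.40487, 1.22881, 0.9017)–(-1.3533, 1.3533, 0.9017)  len=0.1348
  (v9,v10,v11) [+-+] → (-1.40487, 1.22881, 0.9017)–(-1.9139, 0, 0.9017)  len=1.3301
  (v10,v12,v11) [--+] → (-1.86233, -0.124491, 0.9017)–(-1.9139, 0, 0.9017)  len=0.1348
  (v11,v12,v13) [+-+] → (-1.86233, -0.124491, 0.9017)–(-1.3533, -1.3533, 0.9017)  len=1.3301
  (v12,v14,v13) [--+] → (-1.22881, -1.40487, 0.9017)–(-1.3533, -1.3533, 0.9017)  len=0.1348
  (v13,v14,v15) [+-+] → (-1.22881, -1.40487, 0.9017)–(0, -1.9139, 0.9017)  len=1.3301
  (v14,v16,v15) [--+] → (0.124491, -1.86233, 0.9017)–(0, -1.9139, 0.9017)  len=0.1348
  (v15,v16,v17) [+-+] → (0.124491, -1.86233, 0.9017)–(1.3533, -1.3533, 0.9017)  len=1.3301
  (v16,v1,v17) [--+] → (1.40487, -1.22881, 0.9017)–(1.3533, -1.3533, 0.9017)  len=0.1348
  (v17,v1,v2) [+-+] → (1.40487, -1.22881, 0.9017)–(1.9139, 0, 0.9017)  len=1.3301

Chained into 1 loop(s):
  loop 1: 16 segments, perimeter = 11.7185
Total perimeter = 11.719


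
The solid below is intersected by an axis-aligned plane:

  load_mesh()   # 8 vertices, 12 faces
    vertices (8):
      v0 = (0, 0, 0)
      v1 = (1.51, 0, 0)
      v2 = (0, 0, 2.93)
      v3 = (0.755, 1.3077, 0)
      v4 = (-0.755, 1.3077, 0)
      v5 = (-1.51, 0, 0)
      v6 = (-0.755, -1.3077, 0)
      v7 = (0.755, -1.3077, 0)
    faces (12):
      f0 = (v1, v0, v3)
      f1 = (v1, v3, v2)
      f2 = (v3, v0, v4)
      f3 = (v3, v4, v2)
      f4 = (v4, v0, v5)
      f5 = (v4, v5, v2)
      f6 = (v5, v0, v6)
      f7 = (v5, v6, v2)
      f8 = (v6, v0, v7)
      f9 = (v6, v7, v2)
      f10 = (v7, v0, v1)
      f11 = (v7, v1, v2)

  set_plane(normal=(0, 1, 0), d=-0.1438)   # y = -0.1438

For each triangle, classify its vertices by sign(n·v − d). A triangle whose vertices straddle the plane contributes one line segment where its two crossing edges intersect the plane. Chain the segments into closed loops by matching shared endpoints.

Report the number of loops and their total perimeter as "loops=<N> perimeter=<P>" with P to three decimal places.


Straddling triangles (6 of 12):
  (v5,v0,v6) [++-] → (-0.0830229, -0.1438, 0)–(-1.42698, -0.1438, 0)  len=1.3440
  (v5,v6,v2) [+-+] → (-1.42698, -0.1438, 0)–(-0.0830229, -0.1438, 2.60781)  len=2.9337
  (v6,v0,v7) [-+-] → (-0.0830229, -0.1438, 0)–(0.0830229, -0.1438, 0)  len=0.1660
  (v6,v7,v2) [--+] → (0.0830229, -0.1438, 2.60781)–(-0.0830229, -0.1438, 2.60781)  len=0.1660
  (v7,v0,v1) [-++] → (0.0830229, -0.1438, 0)–(1.42698, -0.1438, 0)  len=1.3440
  (v7,v1,v2) [-++] → (1.42698, -0.1438, 0)–(0.0830229, -0.1438, 2.60781)  len=2.9337

Chained into 1 loop(s):
  loop 1: 6 segments, perimeter = 8.8875
Total perimeter = 8.887

loops=1 perimeter=8.887


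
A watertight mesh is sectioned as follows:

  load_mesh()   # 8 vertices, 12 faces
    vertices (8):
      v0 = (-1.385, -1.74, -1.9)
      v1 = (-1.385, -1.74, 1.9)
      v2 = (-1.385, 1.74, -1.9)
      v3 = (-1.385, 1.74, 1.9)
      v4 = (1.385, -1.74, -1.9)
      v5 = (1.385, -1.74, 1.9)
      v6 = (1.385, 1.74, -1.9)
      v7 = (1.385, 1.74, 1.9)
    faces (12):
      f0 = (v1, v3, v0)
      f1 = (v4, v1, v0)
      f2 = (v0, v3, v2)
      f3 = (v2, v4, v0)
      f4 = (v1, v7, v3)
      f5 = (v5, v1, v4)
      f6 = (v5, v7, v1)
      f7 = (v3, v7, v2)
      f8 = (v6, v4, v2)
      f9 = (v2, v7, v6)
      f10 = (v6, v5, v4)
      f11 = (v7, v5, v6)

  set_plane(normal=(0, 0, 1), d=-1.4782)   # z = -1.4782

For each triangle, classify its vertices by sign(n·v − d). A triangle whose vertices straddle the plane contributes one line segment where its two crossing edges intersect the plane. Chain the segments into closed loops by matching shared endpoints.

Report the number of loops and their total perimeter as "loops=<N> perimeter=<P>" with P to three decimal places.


loops=1 perimeter=12.500

Straddling triangles (8 of 12):
  (v1,v3,v0) [++-] → (-1.385, -1.35372, -1.4782)–(-1.385, -1.74, -1.4782)  len=0.3863
  (v4,v1,v0) [-+-] → (1.07753, -1.74, -1.4782)–(-1.385, -1.74, -1.4782)  len=2.4625
  (v0,v3,v2) [-+-] → (-1.385, -1.35372, -1.4782)–(-1.385, 1.74, -1.4782)  len=3.0937
  (v5,v1,v4) [++-] → (1.07753, -1.74, -1.4782)–(1.385, -1.74, -1.4782)  len=0.3075
  (v3,v7,v2) [++-] → (-1.07753, 1.74, -1.4782)–(-1.385, 1.74, -1.4782)  len=0.3075
  (v2,v7,v6) [-+-] → (-1.07753, 1.74, -1.4782)–(1.385, 1.74, -1.4782)  len=2.4625
  (v6,v5,v4) [-+-] → (1.385, 1.35372, -1.4782)–(1.385, -1.74, -1.4782)  len=3.0937
  (v7,v5,v6) [++-] → (1.385, 1.35372, -1.4782)–(1.385, 1.74, -1.4782)  len=0.3863

Chained into 1 loop(s):
  loop 1: 8 segments, perimeter = 12.5000
Total perimeter = 12.500


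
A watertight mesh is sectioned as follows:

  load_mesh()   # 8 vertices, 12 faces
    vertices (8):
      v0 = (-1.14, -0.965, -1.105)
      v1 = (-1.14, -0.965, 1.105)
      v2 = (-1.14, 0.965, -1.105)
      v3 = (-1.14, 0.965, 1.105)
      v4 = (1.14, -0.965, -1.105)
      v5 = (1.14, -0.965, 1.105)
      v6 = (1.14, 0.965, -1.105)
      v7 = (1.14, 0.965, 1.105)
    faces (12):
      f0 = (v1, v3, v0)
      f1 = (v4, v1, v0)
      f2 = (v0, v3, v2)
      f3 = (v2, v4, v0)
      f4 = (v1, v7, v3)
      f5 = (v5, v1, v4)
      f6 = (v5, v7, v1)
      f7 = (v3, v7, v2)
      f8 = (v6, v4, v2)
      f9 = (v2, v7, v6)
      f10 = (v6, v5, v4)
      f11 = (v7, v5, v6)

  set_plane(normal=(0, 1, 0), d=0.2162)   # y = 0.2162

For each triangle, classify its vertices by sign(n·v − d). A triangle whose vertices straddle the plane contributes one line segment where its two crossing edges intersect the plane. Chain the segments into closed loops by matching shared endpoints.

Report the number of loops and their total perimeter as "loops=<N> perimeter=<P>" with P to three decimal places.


loops=1 perimeter=8.980

Straddling triangles (8 of 12):
  (v1,v3,v0) [-+-] → (-1.14, 0.2162, 1.105)–(-1.14, 0.2162, 0.247566)  len=0.8574
  (v0,v3,v2) [-++] → (-1.14, 0.2162, 0.247566)–(-1.14, 0.2162, -1.105)  len=1.3526
  (v2,v4,v0) [+--] → (-0.255407, 0.2162, -1.105)–(-1.14, 0.2162, -1.105)  len=0.8846
  (v1,v7,v3) [-++] → (0.255407, 0.2162, 1.105)–(-1.14, 0.2162, 1.105)  len=1.3954
  (v5,v7,v1) [-+-] → (1.14, 0.2162, 1.105)–(0.255407, 0.2162, 1.105)  len=0.8846
  (v6,v4,v2) [+-+] → (1.14, 0.2162, -1.105)–(-0.255407, 0.2162, -1.105)  len=1.3954
  (v6,v5,v4) [+--] → (1.14, 0.2162, -0.247566)–(1.14, 0.2162, -1.105)  len=0.8574
  (v7,v5,v6) [+-+] → (1.14, 0.2162, 1.105)–(1.14, 0.2162, -0.247566)  len=1.3526

Chained into 1 loop(s):
  loop 1: 8 segments, perimeter = 8.9800
Total perimeter = 8.980


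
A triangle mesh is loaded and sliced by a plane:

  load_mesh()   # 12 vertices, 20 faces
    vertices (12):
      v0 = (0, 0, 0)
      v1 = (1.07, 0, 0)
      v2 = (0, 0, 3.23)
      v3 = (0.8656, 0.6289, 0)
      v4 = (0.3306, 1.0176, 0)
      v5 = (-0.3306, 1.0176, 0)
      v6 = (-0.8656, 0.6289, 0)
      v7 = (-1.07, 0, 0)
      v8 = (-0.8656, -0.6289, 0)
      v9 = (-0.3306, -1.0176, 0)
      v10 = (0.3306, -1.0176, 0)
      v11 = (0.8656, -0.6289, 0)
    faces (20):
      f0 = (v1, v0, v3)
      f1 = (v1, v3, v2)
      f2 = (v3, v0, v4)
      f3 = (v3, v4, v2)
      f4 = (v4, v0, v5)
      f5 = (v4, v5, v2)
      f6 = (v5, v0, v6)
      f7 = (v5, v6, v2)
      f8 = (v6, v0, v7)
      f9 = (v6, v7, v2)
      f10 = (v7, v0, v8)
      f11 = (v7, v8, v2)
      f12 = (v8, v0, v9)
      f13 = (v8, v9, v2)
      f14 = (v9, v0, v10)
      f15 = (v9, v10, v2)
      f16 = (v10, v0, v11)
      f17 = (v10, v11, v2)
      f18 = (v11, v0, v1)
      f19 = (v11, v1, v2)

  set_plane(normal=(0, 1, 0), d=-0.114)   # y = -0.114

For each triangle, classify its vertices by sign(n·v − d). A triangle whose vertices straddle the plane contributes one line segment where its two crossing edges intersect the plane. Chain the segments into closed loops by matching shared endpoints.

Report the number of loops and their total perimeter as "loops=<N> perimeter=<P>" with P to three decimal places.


loops=1 perimeter=8.219

Straddling triangles (10 of 20):
  (v7,v0,v8) [++-] → (-0.156906, -0.114, 0)–(-1.03295, -0.114, 0)  len=0.8760
  (v7,v8,v2) [+-+] → (-1.03295, -0.114, 0)–(-0.156906, -0.114, 2.6445)  len=2.7858
  (v8,v0,v9) [-+-] → (-0.156906, -0.114, 0)–(-0.0370366, -0.114, 0)  len=0.1199
  (v8,v9,v2) [--+] → (-0.0370366, -0.114, 2.86815)–(-0.156906, -0.114, 2.6445)  len=0.2537
  (v9,v0,v10) [-+-] → (-0.0370366, -0.114, 0)–(0.0370366, -0.114, 0)  len=0.0741
  (v9,v10,v2) [--+] → (0.0370366, -0.114, 2.86815)–(-0.0370366, -0.114, 2.86815)  len=0.0741
  (v10,v0,v11) [-+-] → (0.0370366, -0.114, 0)–(0.156906, -0.114, 0)  len=0.1199
  (v10,v11,v2) [--+] → (0.156906, -0.114, 2.6445)–(0.0370366, -0.114, 2.86815)  len=0.2537
  (v11,v0,v1) [-++] → (0.156906, -0.114, 0)–(1.03295, -0.114, 0)  len=0.8760
  (v11,v1,v2) [-++] → (1.03295, -0.114, 0)–(0.156906, -0.114, 2.6445)  len=2.7858

Chained into 1 loop(s):
  loop 1: 10 segments, perimeter = 8.2191
Total perimeter = 8.219


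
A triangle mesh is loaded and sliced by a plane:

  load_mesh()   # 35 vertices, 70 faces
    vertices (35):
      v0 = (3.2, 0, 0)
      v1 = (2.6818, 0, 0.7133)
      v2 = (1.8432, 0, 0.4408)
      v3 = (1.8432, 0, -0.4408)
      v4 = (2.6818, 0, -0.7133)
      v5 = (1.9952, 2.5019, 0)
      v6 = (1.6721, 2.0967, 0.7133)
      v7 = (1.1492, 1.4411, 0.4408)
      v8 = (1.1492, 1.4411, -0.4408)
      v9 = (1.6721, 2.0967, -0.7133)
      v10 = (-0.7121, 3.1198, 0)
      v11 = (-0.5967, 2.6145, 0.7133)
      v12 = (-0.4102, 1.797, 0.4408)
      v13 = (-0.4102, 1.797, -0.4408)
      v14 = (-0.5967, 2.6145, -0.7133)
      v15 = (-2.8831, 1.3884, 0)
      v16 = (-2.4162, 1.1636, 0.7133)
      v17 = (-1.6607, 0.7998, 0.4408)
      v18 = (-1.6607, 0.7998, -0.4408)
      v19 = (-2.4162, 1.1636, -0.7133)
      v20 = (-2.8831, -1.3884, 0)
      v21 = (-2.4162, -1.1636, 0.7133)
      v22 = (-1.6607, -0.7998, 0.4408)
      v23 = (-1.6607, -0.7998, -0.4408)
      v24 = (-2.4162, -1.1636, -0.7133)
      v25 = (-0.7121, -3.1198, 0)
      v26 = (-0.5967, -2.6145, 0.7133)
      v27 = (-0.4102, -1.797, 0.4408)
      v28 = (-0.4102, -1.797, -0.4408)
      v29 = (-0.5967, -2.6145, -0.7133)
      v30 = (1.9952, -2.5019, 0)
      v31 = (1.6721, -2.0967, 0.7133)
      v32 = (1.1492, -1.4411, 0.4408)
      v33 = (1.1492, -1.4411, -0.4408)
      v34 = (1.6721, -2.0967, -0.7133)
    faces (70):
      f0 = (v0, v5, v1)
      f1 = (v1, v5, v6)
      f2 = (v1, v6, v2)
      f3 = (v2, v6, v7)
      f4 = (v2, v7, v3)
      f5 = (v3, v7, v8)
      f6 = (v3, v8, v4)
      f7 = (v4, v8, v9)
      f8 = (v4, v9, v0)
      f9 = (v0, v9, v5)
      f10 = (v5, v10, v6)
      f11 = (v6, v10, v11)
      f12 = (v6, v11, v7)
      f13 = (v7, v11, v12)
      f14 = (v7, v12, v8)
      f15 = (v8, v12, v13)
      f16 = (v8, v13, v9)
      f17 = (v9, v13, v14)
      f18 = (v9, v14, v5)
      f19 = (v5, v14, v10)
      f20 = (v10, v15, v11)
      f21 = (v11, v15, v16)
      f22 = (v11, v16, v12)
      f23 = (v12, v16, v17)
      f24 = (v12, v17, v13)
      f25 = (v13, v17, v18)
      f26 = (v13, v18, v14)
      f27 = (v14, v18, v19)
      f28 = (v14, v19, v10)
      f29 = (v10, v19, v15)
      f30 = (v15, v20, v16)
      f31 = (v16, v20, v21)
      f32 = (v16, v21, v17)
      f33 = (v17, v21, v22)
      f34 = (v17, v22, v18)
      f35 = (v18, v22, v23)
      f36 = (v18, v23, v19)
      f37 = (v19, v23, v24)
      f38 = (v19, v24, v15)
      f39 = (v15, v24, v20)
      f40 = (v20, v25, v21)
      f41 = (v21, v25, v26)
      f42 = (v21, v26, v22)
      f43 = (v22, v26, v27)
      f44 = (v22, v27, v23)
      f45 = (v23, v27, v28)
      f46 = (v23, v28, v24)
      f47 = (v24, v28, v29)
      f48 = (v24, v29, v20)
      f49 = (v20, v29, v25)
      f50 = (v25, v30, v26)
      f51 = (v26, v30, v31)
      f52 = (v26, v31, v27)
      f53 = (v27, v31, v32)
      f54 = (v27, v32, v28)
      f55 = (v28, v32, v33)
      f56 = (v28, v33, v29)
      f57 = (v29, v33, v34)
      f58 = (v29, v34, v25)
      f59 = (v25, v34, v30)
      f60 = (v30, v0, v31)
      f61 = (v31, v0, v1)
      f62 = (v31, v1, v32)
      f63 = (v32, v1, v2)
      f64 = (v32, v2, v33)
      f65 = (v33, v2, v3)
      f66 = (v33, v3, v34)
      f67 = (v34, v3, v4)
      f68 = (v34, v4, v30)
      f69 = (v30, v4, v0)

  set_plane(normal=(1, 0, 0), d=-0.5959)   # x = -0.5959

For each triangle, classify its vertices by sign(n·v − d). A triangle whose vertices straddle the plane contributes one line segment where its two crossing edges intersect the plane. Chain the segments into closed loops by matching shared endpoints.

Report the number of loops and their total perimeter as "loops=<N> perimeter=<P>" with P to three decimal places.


Straddling triangles (24 of 70):
  (v5,v10,v6) [+-+] → (-0.5959, 3.09328, 0)–(-0.5959, 3.06994, 0.0347645)  len=0.0419
  (v6,v10,v11) [+--] → (-0.5959, 3.06994, 0.0347645)–(-0.5959, 2.61432, 0.7133)  len=0.8173
  (v6,v11,v7) [+-+] → (-0.5959, 2.61432, 0.7133)–(-0.5959, 2.61396, 0.713175)  len=0.0004
  (v7,v11,v12) [+-+] → (-0.5959, 2.61396, 0.713175)–(-0.5959, 2.61099, 0.712131)  len=0.0031
  (v9,v13,v14) [++-] → (-0.5959, 2.61099, -0.712131)–(-0.5959, 2.61432, -0.7133)  len=0.0035
  (v9,v14,v5) [+-+] → (-0.5959, 2.61432, -0.7133)–(-0.5959, 2.61447, -0.71308)  len=0.0003
  (v5,v14,v10) [+--] → (-0.5959, 2.61447, -0.71308)–(-0.5959, 3.09328, 0)  len=0.8589
  (v11,v16,v12) [--+] → (-0.5959, 1.73836, 0.466026)–(-0.5959, 2.61099, 0.712131)  len=0.9067
  (v12,v16,v17) [+--] → (-0.5959, 1.73836, 0.466026)–(-0.5959, 1.64892, 0.4408)  len=0.0929
  (v12,v17,v13) [+-+] → (-0.5959, 1.64892, 0.4408)–(-0.5959, 1.64892, -0.309882)  len=0.7507
  (v13,v17,v18) [+--] → (-0.5959, 1.64892, -0.309882)–(-0.5959, 1.64892, -0.4408)  len=0.1309
  (v13,v18,v14) [+--] → (-0.5959, 1.64892, -0.4408)–(-0.5959, 2.61099, -0.712131)  len=0.9996
  (v22,v26,v27) [--+] → (-0.5959, -2.61099, 0.712131)–(-0.5959, -1.64892, 0.4408)  len=0.9996
  (v22,v27,v23) [-+-] → (-0.5959, -1.64892, 0.4408)–(-0.5959, -1.64892, 0.309882)  len=0.1309
  (v23,v27,v28) [-++] → (-0.5959, -1.64892, 0.309882)–(-0.5959, -1.64892, -0.4408)  len=0.7507
  (v23,v28,v24) [-+-] → (-0.5959, -1.64892, -0.4408)–(-0.5959, -1.73836, -0.466026)  len=0.0929
  (v24,v28,v29) [-+-] → (-0.5959, -1.73836, -0.466026)–(-0.5959, -2.61099, -0.712131)  len=0.9067
  (v25,v30,v26) [-+-] → (-0.5959, -3.09328, 0)–(-0.5959, -2.61447, 0.71308)  len=0.8589
  (v26,v30,v31) [-++] → (-0.5959, -2.61447, 0.71308)–(-0.5959, -2.61432, 0.7133)  len=0.0003
  (v26,v31,v27) [-++] → (-0.5959, -2.61432, 0.7133)–(-0.5959, -2.61099, 0.712131)  len=0.0035
  (v28,v33,v29) [++-] → (-0.5959, -2.61396, -0.713175)–(-0.5959, -2.61099, -0.712131)  len=0.0031
  (v29,v33,v34) [-++] → (-0.5959, -2.61396, -0.713175)–(-0.5959, -2.61432, -0.7133)  len=0.0004
  (v29,v34,v25) [-+-] → (-0.5959, -2.61432, -0.7133)–(-0.5959, -3.06994, -0.0347645)  len=0.8173
  (v25,v34,v30) [-++] → (-0.5959, -3.06994, -0.0347645)–(-0.5959, -3.09328, 0)  len=0.0419

Chained into 2 loop(s):
  loop 1: 12 segments, perimeter = 4.6062
  loop 2: 12 segments, perimeter = 4.6062
Total perimeter = 9.212

loops=2 perimeter=9.212


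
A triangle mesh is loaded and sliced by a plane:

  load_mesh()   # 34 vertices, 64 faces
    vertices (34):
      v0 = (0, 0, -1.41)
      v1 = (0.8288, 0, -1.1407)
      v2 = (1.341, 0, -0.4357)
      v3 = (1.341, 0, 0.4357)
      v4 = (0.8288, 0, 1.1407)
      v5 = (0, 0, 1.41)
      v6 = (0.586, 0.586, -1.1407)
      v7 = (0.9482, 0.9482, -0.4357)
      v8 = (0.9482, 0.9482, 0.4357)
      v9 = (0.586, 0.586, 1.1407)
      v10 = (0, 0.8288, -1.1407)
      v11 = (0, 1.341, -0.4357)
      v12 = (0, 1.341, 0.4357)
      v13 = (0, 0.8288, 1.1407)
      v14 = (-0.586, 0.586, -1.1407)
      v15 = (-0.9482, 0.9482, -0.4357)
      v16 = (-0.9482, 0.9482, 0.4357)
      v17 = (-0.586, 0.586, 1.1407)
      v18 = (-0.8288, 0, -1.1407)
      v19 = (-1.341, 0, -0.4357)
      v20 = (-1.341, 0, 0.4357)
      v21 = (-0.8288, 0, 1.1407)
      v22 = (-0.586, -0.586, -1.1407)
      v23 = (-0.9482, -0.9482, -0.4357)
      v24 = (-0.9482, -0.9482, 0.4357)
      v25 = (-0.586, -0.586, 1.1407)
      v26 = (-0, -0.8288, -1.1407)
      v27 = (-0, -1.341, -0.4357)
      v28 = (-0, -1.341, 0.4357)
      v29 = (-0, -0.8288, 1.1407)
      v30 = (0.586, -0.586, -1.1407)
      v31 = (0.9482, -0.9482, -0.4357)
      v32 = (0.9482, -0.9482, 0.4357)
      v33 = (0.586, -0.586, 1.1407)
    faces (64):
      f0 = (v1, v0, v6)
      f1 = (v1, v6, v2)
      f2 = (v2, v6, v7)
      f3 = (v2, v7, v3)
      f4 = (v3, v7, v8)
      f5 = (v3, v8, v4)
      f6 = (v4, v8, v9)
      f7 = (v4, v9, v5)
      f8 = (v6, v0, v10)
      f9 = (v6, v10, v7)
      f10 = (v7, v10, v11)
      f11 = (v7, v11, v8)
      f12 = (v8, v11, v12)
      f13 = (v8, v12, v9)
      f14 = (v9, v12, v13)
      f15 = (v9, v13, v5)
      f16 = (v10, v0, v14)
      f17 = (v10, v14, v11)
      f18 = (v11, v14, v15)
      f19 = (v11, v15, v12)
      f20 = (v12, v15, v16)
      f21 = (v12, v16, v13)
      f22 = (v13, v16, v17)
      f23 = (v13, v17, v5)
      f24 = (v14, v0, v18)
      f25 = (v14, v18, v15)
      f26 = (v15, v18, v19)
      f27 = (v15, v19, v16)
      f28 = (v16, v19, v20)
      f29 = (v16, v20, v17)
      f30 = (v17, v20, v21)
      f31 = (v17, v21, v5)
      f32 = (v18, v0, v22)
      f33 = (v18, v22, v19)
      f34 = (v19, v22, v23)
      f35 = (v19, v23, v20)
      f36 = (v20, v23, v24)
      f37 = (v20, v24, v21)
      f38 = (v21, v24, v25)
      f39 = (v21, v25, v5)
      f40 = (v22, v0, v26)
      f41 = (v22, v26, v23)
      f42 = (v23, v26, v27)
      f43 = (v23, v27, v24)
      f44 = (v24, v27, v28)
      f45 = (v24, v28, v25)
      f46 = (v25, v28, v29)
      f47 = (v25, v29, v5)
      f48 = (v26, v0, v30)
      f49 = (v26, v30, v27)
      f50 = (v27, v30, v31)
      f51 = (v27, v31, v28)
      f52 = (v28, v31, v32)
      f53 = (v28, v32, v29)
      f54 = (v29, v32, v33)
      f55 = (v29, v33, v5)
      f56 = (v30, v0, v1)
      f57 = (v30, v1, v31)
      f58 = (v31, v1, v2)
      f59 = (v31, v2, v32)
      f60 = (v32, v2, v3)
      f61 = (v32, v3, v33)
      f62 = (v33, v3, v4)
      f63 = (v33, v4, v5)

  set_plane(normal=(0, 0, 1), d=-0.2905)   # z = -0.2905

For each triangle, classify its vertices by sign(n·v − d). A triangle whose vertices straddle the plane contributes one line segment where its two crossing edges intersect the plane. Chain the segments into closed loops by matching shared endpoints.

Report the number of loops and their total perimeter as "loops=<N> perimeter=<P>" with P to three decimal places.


loops=1 perimeter=8.211

Straddling triangles (16 of 64):
  (v2,v7,v3) [--+] → (1.01365, 0.790203, -0.2905)–(1.341, 0, -0.2905)  len=0.8553
  (v3,v7,v8) [+-+] → (1.01365, 0.790203, -0.2905)–(0.9482, 0.9482, -0.2905)  len=0.1710
  (v7,v11,v8) [--+] → (0.157997, 1.27555, -0.2905)–(0.9482, 0.9482, -0.2905)  len=0.8553
  (v8,v11,v12) [+-+] → (0.157997, 1.27555, -0.2905)–(0, 1.341, -0.2905)  len=0.1710
  (v11,v15,v12) [--+] → (-0.790203, 1.01365, -0.2905)–(0, 1.341, -0.2905)  len=0.8553
  (v12,v15,v16) [+-+] → (-0.790203, 1.01365, -0.2905)–(-0.9482, 0.9482, -0.2905)  len=0.1710
  (v15,v19,v16) [--+] → (-1.27555, 0.157997, -0.2905)–(-0.9482, 0.9482, -0.2905)  len=0.8553
  (v16,v19,v20) [+-+] → (-1.27555, 0.157997, -0.2905)–(-1.341, 0, -0.2905)  len=0.1710
  (v19,v23,v20) [--+] → (-1.01365, -0.790203, -0.2905)–(-1.341, 0, -0.2905)  len=0.8553
  (v20,v23,v24) [+-+] → (-1.01365, -0.790203, -0.2905)–(-0.9482, -0.9482, -0.2905)  len=0.1710
  (v23,v27,v24) [--+] → (-0.157997, -1.27555, -0.2905)–(-0.9482, -0.9482, -0.2905)  len=0.8553
  (v24,v27,v28) [+-+] → (-0.157997, -1.27555, -0.2905)–(0, -1.341, -0.2905)  len=0.1710
  (v27,v31,v28) [--+] → (0.790203, -1.01365, -0.2905)–(0, -1.341, -0.2905)  len=0.8553
  (v28,v31,v32) [+-+] → (0.790203, -1.01365, -0.2905)–(0.9482, -0.9482, -0.2905)  len=0.1710
  (v31,v2,v32) [--+] → (1.27555, -0.157997, -0.2905)–(0.9482, -0.9482, -0.2905)  len=0.8553
  (v32,v2,v3) [+-+] → (1.27555, -0.157997, -0.2905)–(1.341, 0, -0.2905)  len=0.1710

Chained into 1 loop(s):
  loop 1: 16 segments, perimeter = 8.2107
Total perimeter = 8.211


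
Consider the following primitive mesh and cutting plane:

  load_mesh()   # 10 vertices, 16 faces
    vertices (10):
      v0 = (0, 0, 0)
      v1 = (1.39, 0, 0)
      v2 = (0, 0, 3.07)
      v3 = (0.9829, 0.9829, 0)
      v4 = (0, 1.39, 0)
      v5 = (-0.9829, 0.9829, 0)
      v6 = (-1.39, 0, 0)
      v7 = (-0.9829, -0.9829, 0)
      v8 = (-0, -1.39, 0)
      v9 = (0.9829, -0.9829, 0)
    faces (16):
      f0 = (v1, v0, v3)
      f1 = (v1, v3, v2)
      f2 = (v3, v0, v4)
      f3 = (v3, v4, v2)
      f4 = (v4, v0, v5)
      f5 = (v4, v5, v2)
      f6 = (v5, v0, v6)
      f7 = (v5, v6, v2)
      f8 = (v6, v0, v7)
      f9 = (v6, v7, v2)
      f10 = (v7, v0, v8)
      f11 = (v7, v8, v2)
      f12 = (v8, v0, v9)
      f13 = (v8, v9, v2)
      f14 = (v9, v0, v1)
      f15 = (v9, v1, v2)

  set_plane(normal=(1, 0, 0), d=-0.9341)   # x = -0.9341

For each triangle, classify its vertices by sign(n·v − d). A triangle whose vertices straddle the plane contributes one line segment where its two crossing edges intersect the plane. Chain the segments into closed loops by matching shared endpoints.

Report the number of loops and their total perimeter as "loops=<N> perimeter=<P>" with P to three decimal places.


loops=1 perimeter=4.873

Straddling triangles (8 of 16):
  (v4,v0,v5) [++-] → (-0.9341, 0.9341, 0)–(-0.9341, 1.00311, 0)  len=0.0690
  (v4,v5,v2) [+-+] → (-0.9341, 1.00311, 0)–(-0.9341, 0.9341, 0.152422)  len=0.1673
  (v5,v0,v6) [-+-] → (-0.9341, 0.9341, 0)–(-0.9341, 0, 0)  len=0.9341
  (v5,v6,v2) [--+] → (-0.9341, 0, 1.00692)–(-0.9341, 0.9341, 0.152422)  len=1.2660
  (v6,v0,v7) [-+-] → (-0.9341, 0, 0)–(-0.9341, -0.9341, 0)  len=0.9341
  (v6,v7,v2) [--+] → (-0.9341, -0.9341, 0.152422)–(-0.9341, 0, 1.00692)  len=1.2660
  (v7,v0,v8) [-++] → (-0.9341, -0.9341, 0)–(-0.9341, -1.00311, 0)  len=0.0690
  (v7,v8,v2) [-++] → (-0.9341, -1.00311, 0)–(-0.9341, -0.9341, 0.152422)  len=0.1673

Chained into 1 loop(s):
  loop 1: 8 segments, perimeter = 4.8728
Total perimeter = 4.873


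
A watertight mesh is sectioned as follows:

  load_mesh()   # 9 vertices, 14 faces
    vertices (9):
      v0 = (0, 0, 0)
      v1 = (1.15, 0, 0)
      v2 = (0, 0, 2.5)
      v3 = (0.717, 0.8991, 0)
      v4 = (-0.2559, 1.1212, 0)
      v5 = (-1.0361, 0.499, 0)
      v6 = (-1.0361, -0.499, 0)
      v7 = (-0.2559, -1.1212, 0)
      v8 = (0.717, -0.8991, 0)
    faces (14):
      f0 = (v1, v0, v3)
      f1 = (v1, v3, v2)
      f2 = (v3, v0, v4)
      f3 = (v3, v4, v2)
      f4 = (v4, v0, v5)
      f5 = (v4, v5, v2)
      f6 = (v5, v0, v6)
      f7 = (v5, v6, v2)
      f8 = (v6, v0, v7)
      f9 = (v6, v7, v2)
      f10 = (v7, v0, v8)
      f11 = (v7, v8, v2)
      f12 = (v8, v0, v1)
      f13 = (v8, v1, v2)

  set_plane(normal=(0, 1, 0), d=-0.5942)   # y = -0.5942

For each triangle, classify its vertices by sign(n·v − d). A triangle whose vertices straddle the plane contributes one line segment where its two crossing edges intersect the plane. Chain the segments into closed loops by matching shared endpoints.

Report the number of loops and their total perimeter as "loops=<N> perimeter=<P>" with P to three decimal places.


Straddling triangles (6 of 14):
  (v6,v0,v7) [++-] → (-0.135619, -0.5942, 0)–(-0.916725, -0.5942, 0)  len=0.7811
  (v6,v7,v2) [+-+] → (-0.916725, -0.5942, 0)–(-0.135619, -0.5942, 1.17508)  len=1.4110
  (v7,v0,v8) [-+-] → (-0.135619, -0.5942, 0)–(0.473853, -0.5942, 0)  len=0.6095
  (v7,v8,v2) [--+] → (0.473853, -0.5942, 0.847792)–(-0.135619, -0.5942, 1.17508)  len=0.6918
  (v8,v0,v1) [-++] → (0.473853, -0.5942, 0)–(0.863838, -0.5942, 0)  len=0.3900
  (v8,v1,v2) [-++] → (0.863838, -0.5942, 0)–(0.473853, -0.5942, 0.847792)  len=0.9332

Chained into 1 loop(s):
  loop 1: 6 segments, perimeter = 4.8165
Total perimeter = 4.817

loops=1 perimeter=4.817


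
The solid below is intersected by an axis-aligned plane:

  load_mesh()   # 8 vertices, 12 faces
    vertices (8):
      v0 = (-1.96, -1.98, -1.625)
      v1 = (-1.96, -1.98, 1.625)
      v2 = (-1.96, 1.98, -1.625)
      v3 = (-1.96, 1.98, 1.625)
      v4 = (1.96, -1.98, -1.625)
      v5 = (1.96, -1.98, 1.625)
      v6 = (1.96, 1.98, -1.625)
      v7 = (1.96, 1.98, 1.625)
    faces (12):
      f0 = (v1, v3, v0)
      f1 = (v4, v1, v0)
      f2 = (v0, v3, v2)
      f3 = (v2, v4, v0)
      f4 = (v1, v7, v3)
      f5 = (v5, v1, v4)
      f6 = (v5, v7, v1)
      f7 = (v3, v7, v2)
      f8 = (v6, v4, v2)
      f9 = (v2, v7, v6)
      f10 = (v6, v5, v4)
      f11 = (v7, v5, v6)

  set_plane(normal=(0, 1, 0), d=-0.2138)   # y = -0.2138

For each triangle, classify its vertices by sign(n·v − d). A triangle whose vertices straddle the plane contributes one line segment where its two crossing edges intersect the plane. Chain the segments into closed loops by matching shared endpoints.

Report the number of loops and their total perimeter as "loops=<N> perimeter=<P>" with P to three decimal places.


loops=1 perimeter=14.340

Straddling triangles (8 of 12):
  (v1,v3,v0) [-+-] → (-1.96, -0.2138, 1.625)–(-1.96, -0.2138, -0.175467)  len=1.8005
  (v0,v3,v2) [-++] → (-1.96, -0.2138, -0.175467)–(-1.96, -0.2138, -1.625)  len=1.4495
  (v2,v4,v0) [+--] → (0.21164, -0.2138, -1.625)–(-1.96, -0.2138, -1.625)  len=2.1716
  (v1,v7,v3) [-++] → (-0.21164, -0.2138, 1.625)–(-1.96, -0.2138, 1.625)  len=1.7484
  (v5,v7,v1) [-+-] → (1.96, -0.2138, 1.625)–(-0.21164, -0.2138, 1.625)  len=2.1716
  (v6,v4,v2) [+-+] → (1.96, -0.2138, -1.625)–(0.21164, -0.2138, -1.625)  len=1.7484
  (v6,v5,v4) [+--] → (1.96, -0.2138, 0.175467)–(1.96, -0.2138, -1.625)  len=1.8005
  (v7,v5,v6) [+-+] → (1.96, -0.2138, 1.625)–(1.96, -0.2138, 0.175467)  len=1.4495

Chained into 1 loop(s):
  loop 1: 8 segments, perimeter = 14.3400
Total perimeter = 14.340


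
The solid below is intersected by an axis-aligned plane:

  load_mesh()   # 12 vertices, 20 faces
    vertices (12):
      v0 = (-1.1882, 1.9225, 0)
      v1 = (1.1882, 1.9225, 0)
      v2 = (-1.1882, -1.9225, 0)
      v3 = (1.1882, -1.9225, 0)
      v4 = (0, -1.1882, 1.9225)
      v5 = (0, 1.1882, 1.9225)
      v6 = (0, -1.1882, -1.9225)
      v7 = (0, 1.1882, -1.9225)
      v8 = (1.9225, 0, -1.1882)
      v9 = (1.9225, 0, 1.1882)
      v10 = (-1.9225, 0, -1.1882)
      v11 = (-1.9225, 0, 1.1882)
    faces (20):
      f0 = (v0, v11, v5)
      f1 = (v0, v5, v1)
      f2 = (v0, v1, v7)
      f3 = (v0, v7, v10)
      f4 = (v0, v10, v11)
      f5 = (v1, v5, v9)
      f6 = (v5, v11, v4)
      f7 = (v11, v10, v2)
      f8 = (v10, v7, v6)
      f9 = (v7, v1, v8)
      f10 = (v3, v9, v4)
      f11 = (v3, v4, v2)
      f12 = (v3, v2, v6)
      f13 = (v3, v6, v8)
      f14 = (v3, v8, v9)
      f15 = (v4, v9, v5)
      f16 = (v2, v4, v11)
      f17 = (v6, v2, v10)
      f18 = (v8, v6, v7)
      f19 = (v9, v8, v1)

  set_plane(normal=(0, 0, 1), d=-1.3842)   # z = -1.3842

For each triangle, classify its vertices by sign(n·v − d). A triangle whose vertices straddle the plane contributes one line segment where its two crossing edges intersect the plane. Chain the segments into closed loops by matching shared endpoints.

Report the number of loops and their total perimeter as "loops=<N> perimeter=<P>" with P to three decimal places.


Straddling triangles (8 of 20):
  (v0,v1,v7) [++-] → (0.332696, 1.3938, -1.3842)–(-0.332696, 1.3938, -1.3842)  len=0.6654
  (v0,v7,v10) [+-+] → (-0.332696, 1.3938, -1.3842)–(-1.40934, 0.317155, -1.3842)  len=1.5226
  (v10,v7,v6) [+--] → (-1.40934, 0.317155, -1.3842)–(-1.40934, -0.317155, -1.3842)  len=0.6343
  (v7,v1,v8) [-++] → (0.332696, 1.3938, -1.3842)–(1.40934, 0.317155, -1.3842)  len=1.5226
  (v3,v2,v6) [++-] → (-0.332696, -1.3938, -1.3842)–(0.332696, -1.3938, -1.3842)  len=0.6654
  (v3,v6,v8) [+-+] → (0.332696, -1.3938, -1.3842)–(1.40934, -0.317155, -1.3842)  len=1.5226
  (v6,v2,v10) [-++] → (-0.332696, -1.3938, -1.3842)–(-1.40934, -0.317155, -1.3842)  len=1.5226
  (v8,v6,v7) [+--] → (1.40934, -0.317155, -1.3842)–(1.40934, 0.317155, -1.3842)  len=0.6343

Chained into 1 loop(s):
  loop 1: 8 segments, perimeter = 8.6898
Total perimeter = 8.690

loops=1 perimeter=8.690


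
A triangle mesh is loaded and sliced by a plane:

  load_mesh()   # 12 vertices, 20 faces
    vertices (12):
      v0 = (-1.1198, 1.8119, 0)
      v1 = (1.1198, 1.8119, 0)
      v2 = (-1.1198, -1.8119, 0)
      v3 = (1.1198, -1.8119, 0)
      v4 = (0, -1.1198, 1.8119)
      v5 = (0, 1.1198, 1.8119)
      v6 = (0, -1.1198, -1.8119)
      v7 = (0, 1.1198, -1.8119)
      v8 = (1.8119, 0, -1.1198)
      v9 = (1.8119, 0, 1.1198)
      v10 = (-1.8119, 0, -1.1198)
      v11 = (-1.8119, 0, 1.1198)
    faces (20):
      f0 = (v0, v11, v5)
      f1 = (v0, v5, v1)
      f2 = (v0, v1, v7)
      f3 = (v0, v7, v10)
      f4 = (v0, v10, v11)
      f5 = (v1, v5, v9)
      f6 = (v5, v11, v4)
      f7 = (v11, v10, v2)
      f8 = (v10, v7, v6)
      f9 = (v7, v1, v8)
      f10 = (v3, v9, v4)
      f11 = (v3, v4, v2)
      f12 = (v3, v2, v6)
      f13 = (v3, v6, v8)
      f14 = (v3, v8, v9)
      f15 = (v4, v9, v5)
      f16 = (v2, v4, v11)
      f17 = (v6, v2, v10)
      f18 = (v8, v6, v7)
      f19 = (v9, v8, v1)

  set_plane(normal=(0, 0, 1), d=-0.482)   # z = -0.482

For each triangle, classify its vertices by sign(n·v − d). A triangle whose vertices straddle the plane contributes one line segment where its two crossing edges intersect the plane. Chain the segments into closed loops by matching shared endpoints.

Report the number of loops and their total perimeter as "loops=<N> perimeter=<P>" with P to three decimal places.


Straddling triangles (10 of 20):
  (v0,v1,v7) [++-] → (0.821912, 1.62779, -0.482)–(-0.821912, 1.62779, -0.482)  len=1.6438
  (v0,v7,v10) [+--] → (-0.821912, 1.62779, -0.482)–(-1.4177, 1.032, -0.482)  len=0.8426
  (v0,v10,v11) [+-+] → (-1.4177, 1.032, -0.482)–(-1.8119, 0, -0.482)  len=1.1047
  (v11,v10,v2) [+-+] → (-1.8119, 0, -0.482)–(-1.4177, -1.032, -0.482)  len=1.1047
  (v7,v1,v8) [-+-] → (0.821912, 1.62779, -0.482)–(1.4177, 1.032, -0.482)  len=0.8426
  (v3,v2,v6) [++-] → (-0.821912, -1.62779, -0.482)–(0.821912, -1.62779, -0.482)  len=1.6438
  (v3,v6,v8) [+--] → (0.821912, -1.62779, -0.482)–(1.4177, -1.032, -0.482)  len=0.8426
  (v3,v8,v9) [+-+] → (1.4177, -1.032, -0.482)–(1.8119, 0, -0.482)  len=1.1047
  (v6,v2,v10) [-+-] → (-0.821912, -1.62779, -0.482)–(-1.4177, -1.032, -0.482)  len=0.8426
  (v9,v8,v1) [+-+] → (1.8119, 0, -0.482)–(1.4177, 1.032, -0.482)  len=1.1047

Chained into 1 loop(s):
  loop 1: 10 segments, perimeter = 11.0768
Total perimeter = 11.077

loops=1 perimeter=11.077
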